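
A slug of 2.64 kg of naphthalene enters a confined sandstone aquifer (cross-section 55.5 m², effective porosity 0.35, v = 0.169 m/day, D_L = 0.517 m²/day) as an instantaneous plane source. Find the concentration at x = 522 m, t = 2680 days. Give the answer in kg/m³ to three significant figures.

0.000435 kg/m³

For an instantaneous plane source, C(x,t) = M/(n_e·A·√(4πDt)) · exp(−(x−vt)²/(4Dt)), with n_e·A the pore (flow) area.
Plume center vt = 0.169 × 2680 = 452.92 m, so the well at 522 m is 69.08 m downgradient of the peak.
√(4πDt) = 132.0 m, giving peak height M/(n_e·A·√(4πDt)) = 2.64/(0.35 × 55.5 × 132.0) = 0.001030 kg/m³.
(x−vt)²/(4Dt) = (69.08)²/(4 × 0.517 × 2680) = 0.8610; exp(−0.8610) = 0.4227.
C = 0.001030 × 0.4227 = 0.000435 kg/m³.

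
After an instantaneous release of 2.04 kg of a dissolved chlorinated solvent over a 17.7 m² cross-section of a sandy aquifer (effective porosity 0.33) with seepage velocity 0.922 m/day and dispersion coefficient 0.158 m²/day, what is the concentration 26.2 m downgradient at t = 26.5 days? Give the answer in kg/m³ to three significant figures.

For an instantaneous plane source, C(x,t) = M/(n_e·A·√(4πDt)) · exp(−(x−vt)²/(4Dt)), with n_e·A the pore (flow) area.
Plume center vt = 0.922 × 26.5 = 24.433 m, so the well at 26.2 m is 1.767 m downgradient of the peak.
√(4πDt) = 7.254 m, giving peak height M/(n_e·A·√(4πDt)) = 2.04/(0.33 × 17.7 × 7.254) = 0.04815 kg/m³.
(x−vt)²/(4Dt) = (1.767)²/(4 × 0.158 × 26.5) = 0.1864; exp(−0.1864) = 0.8299.
C = 0.04815 × 0.8299 = 0.0400 kg/m³.

0.0400 kg/m³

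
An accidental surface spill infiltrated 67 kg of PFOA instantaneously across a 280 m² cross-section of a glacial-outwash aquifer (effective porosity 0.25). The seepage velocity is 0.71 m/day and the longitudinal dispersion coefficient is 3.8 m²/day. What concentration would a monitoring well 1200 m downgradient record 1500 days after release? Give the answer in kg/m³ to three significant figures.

0.00161 kg/m³

For an instantaneous plane source, C(x,t) = M/(n_e·A·√(4πDt)) · exp(−(x−vt)²/(4Dt)), with n_e·A the pore (flow) area.
Plume center vt = 0.71 × 1500 = 1065 m, so the well at 1200 m is 135 m downgradient of the peak.
√(4πDt) = 267.6 m, giving peak height M/(n_e·A·√(4πDt)) = 67/(0.25 × 280 × 267.6) = 0.003577 kg/m³.
(x−vt)²/(4Dt) = (135)²/(4 × 3.8 × 1500) = 0.7993; exp(−0.7993) = 0.4496.
C = 0.003577 × 0.4496 = 0.00161 kg/m³.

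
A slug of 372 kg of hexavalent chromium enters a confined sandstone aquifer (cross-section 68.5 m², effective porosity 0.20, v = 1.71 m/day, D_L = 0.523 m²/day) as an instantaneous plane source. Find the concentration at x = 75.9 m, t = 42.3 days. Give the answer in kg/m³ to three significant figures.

For an instantaneous plane source, C(x,t) = M/(n_e·A·√(4πDt)) · exp(−(x−vt)²/(4Dt)), with n_e·A the pore (flow) area.
Plume center vt = 1.71 × 42.3 = 72.333 m, so the well at 75.9 m is 3.567 m downgradient of the peak.
√(4πDt) = 16.67 m, giving peak height M/(n_e·A·√(4πDt)) = 372/(0.20 × 68.5 × 16.67) = 1.629 kg/m³.
(x−vt)²/(4Dt) = (3.567)²/(4 × 0.523 × 42.3) = 0.1438; exp(−0.1438) = 0.8661.
C = 1.629 × 0.8661 = 1.41 kg/m³.

1.41 kg/m³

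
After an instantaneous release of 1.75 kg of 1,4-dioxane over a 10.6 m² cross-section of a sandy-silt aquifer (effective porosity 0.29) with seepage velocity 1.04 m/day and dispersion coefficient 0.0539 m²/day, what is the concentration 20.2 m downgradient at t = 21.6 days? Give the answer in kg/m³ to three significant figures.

For an instantaneous plane source, C(x,t) = M/(n_e·A·√(4πDt)) · exp(−(x−vt)²/(4Dt)), with n_e·A the pore (flow) area.
Plume center vt = 1.04 × 21.6 = 22.464 m, so the well at 20.2 m is 2.264 m upgradient of the peak.
√(4πDt) = 3.825 m, giving peak height M/(n_e·A·√(4πDt)) = 1.75/(0.29 × 10.6 × 3.825) = 0.1488 kg/m³.
(x−vt)²/(4Dt) = (-2.264)²/(4 × 0.0539 × 21.6) = 1.101; exp(−1.101) = 0.3325.
C = 0.1488 × 0.3325 = 0.0495 kg/m³.

0.0495 kg/m³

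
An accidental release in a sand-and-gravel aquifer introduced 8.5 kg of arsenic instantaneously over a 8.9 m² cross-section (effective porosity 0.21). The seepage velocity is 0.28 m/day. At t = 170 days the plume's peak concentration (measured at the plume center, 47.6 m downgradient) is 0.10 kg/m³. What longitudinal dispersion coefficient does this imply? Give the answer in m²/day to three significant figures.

0.968 m²/day

At the plume center C_max = M/(n_e·A·√(4πDt)), so D = M²/(4πt·(n_e·A·C_max)²).
n_e·A·C_max = 0.21 × 8.9 × 0.10 = 0.1869 kg/m.
D = 8.5²/(4π × 170 × 0.1869²) = 0.968 m²/day.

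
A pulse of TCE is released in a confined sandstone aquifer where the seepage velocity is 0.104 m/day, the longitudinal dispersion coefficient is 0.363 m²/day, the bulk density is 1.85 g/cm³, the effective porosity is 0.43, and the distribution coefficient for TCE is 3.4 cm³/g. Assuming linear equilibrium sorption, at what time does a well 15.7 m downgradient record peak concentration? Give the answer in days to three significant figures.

1890 days

Retardation factor R = 1 + ρ_b·K_d/n = 1 + 1.85 × 3.4/0.43 = 15.63.
Sorption retards both mechanisms: v_R = v/R = 0.006654 m/day, D_R = D/R = 0.02322 m²/day.
Peak time from v_R²t² + 2D_R t − x² = 0: t = (√(D_R² + v_R²x²) − D_R)/v_R².
√(D_R² + v_R²x²) = √(0.02322² + 0.006654² × 15.7²) = 0.1070; v_R² = 4.428e-05.
t = (0.1070 − 0.02322)/4.428e-05 = 1890 days.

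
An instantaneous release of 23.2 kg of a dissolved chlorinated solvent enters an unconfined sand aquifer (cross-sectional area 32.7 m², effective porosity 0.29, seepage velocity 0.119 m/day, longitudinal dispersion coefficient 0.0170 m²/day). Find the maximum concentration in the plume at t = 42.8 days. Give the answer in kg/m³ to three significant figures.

0.809 kg/m³

The peak of an instantaneous 1D plume sits at x = vt; there the Gaussian factor is 1 and C_max = M/(n_e·A·√(4πDt)), where n_e·A is the pore area the mass is dissolved in.
√(4πDt) = √(4π × 0.0170 × 42.8) = 3.024 m, so C_max = 23.2/(0.29 × 32.7 × 3.024) = 0.809 kg/m³.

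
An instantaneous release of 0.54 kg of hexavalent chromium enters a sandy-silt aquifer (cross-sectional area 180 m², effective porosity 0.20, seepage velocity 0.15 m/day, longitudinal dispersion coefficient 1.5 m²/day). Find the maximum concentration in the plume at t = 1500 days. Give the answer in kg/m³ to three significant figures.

The peak of an instantaneous 1D plume sits at x = vt; there the Gaussian factor is 1 and C_max = M/(n_e·A·√(4πDt)), where n_e·A is the pore area the mass is dissolved in.
√(4πDt) = √(4π × 1.5 × 1500) = 168.1 m, so C_max = 0.54/(0.20 × 180 × 168.1) = 8.92e-05 kg/m³.

8.92e-05 kg/m³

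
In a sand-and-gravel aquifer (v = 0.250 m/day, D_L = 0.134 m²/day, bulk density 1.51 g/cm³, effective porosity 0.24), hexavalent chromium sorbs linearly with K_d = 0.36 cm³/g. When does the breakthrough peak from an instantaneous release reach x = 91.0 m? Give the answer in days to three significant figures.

1180 days

Retardation factor R = 1 + ρ_b·K_d/n = 1 + 1.51 × 0.36/0.24 = 3.265.
Sorption retards both mechanisms: v_R = v/R = 0.07657 m/day, D_R = D/R = 0.04104 m²/day.
Peak time from v_R²t² + 2D_R t − x² = 0: t = (√(D_R² + v_R²x²) − D_R)/v_R².
√(D_R² + v_R²x²) = √(0.04104² + 0.07657² × 91.0²) = 6.968; v_R² = 0.005863.
t = (6.968 − 0.04104)/0.005863 = 1180 days.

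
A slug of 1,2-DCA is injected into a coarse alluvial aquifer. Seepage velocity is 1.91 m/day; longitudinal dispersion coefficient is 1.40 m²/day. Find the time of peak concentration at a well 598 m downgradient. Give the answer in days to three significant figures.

313 days

For the 1D instantaneous-source solution, setting ∂C/∂t = 0 at fixed x gives v²t² + 2Dt − x² = 0, so t = (√(D² + v²x²) − D)/v².
√(D² + v²x²) = √(1.40² + 1.91² × 598²) = 1142; v² = 3.6481.
t = (1142 − 1.40)/3.6481 = 313 days (vs. the pure-advection estimate x/v = 313 d).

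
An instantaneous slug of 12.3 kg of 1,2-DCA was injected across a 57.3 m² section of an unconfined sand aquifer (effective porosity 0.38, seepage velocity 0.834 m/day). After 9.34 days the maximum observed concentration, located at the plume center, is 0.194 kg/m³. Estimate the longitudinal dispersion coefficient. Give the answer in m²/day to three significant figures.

0.0722 m²/day

At the plume center C_max = M/(n_e·A·√(4πDt)), so D = M²/(4πt·(n_e·A·C_max)²).
n_e·A·C_max = 0.38 × 57.3 × 0.194 = 4.224 kg/m.
D = 12.3²/(4π × 9.34 × 4.224²) = 0.0722 m²/day.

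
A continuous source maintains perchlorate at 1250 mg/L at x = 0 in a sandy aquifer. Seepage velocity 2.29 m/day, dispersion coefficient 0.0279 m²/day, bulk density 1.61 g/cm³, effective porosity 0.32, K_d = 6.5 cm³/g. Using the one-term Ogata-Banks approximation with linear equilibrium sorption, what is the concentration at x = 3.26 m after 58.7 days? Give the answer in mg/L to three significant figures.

Retardation factor R = 1 + ρ_b·K_d/n = 1 + 1.61 × 6.5/0.32 = 33.70.
Sorption retards both mechanisms: v_R = v/R = 0.06795 m/day, D_R = D/R = 0.0008279 m²/day.
v_R·t = 0.06795 × 58.7 = 3.988665 m; 2√(D_R t) = 0.4409 m; argument = (3.26 − 3.988665)/0.4409 = -1.653.
C = C₀ × ½·erfc(-1.653) = 1250 × 0.9903 = 1240 mg/L.

1240 mg/L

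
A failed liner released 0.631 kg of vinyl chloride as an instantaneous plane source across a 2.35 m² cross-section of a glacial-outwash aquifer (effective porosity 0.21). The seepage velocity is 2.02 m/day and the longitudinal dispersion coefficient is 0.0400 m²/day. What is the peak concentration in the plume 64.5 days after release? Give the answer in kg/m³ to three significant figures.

The peak of an instantaneous 1D plume sits at x = vt; there the Gaussian factor is 1 and C_max = M/(n_e·A·√(4πDt)), where n_e·A is the pore area the mass is dissolved in.
√(4πDt) = √(4π × 0.0400 × 64.5) = 5.694 m, so C_max = 0.631/(0.21 × 2.35 × 5.694) = 0.225 kg/m³.

0.225 kg/m³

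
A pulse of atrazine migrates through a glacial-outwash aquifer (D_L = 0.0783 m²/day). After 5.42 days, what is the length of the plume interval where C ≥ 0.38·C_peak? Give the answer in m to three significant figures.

2.56 m

The plume is Gaussian with σ = √(2Dt) = √(2 × 0.0783 × 5.42) = 0.9213 m.
C/C_peak = exp(−Δx²/(2σ²)) = 0.38 ⇒ Δx = σ·√(−2 ln 0.38) = 0.9213 × 1.391 = 1.282 m.
Width = 2Δx = 2.56 m.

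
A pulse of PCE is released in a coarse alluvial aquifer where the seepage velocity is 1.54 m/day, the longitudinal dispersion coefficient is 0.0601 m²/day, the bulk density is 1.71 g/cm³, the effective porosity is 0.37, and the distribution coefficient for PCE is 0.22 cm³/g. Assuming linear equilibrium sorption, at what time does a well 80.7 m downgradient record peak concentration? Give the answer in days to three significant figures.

Retardation factor R = 1 + ρ_b·K_d/n = 1 + 1.71 × 0.22/0.37 = 2.017.
Sorption retards both mechanisms: v_R = v/R = 0.7635 m/day, D_R = D/R = 0.02980 m²/day.
Peak time from v_R²t² + 2D_R t − x² = 0: t = (√(D_R² + v_R²x²) − D_R)/v_R².
√(D_R² + v_R²x²) = √(0.02980² + 0.7635² × 80.7²) = 61.61; v_R² = 0.5829.
t = (61.61 − 0.02980)/0.5829 = 106 days.

106 days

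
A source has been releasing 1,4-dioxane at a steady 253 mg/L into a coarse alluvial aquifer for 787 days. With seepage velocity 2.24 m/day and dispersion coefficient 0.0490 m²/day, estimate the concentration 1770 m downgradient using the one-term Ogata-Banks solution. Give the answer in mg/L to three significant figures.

For a continuous step input, C/C₀ ≈ ½·erfc((x−vt)/(2√(Dt))).
vt = 2.24 × 787 = 1762.88 m and 2√(Dt) = 2√(0.0490 × 787) = 12.42 m.
Argument (x−vt)/(2√(Dt)) = (1770 − 1762.88)/12.42 = 0.5733; ½·erfc(0.5733) = 0.2087.
C = 253 × 0.2087 = 52.8 mg/L.

52.8 mg/L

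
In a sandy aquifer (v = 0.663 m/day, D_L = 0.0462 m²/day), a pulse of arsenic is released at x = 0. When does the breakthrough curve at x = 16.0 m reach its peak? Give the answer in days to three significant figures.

24.0 days

For the 1D instantaneous-source solution, setting ∂C/∂t = 0 at fixed x gives v²t² + 2Dt − x² = 0, so t = (√(D² + v²x²) − D)/v².
√(D² + v²x²) = √(0.0462² + 0.663² × 16.0²) = 10.61; v² = 0.439569.
t = (10.61 − 0.0462)/0.439569 = 24.0 days (vs. the pure-advection estimate x/v = 24.1 d).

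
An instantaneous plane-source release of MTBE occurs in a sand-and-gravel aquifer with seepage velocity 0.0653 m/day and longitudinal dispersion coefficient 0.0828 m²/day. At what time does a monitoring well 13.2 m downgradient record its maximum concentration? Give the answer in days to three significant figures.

184 days

For the 1D instantaneous-source solution, setting ∂C/∂t = 0 at fixed x gives v²t² + 2Dt − x² = 0, so t = (√(D² + v²x²) − D)/v².
√(D² + v²x²) = √(0.0828² + 0.0653² × 13.2²) = 0.8659; v² = 0.00426409.
t = (0.8659 − 0.0828)/0.00426409 = 184 days (vs. the pure-advection estimate x/v = 202 d).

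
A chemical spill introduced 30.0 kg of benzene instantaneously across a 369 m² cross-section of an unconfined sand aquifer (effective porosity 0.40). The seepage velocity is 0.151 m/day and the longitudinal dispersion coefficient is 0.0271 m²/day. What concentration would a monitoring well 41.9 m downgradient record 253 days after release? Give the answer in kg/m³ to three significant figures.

For an instantaneous plane source, C(x,t) = M/(n_e·A·√(4πDt)) · exp(−(x−vt)²/(4Dt)), with n_e·A the pore (flow) area.
Plume center vt = 0.151 × 253 = 38.203 m, so the well at 41.9 m is 3.697 m downgradient of the peak.
√(4πDt) = 9.282 m, giving peak height M/(n_e·A·√(4πDt)) = 30.0/(0.40 × 369 × 9.282) = 0.02190 kg/m³.
(x−vt)²/(4Dt) = (3.697)²/(4 × 0.0271 × 253) = 0.4984; exp(−0.4984) = 0.6075.
C = 0.02190 × 0.6075 = 0.0133 kg/m³.

0.0133 kg/m³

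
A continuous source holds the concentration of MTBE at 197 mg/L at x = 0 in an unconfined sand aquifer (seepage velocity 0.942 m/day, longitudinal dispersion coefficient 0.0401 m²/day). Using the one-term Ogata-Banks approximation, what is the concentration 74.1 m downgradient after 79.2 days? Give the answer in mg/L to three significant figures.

For a continuous step input, C/C₀ ≈ ½·erfc((x−vt)/(2√(Dt))).
vt = 0.942 × 79.2 = 74.6064 m and 2√(Dt) = 2√(0.0401 × 79.2) = 3.564 m.
Argument (x−vt)/(2√(Dt)) = (74.1 − 74.6064)/3.564 = -0.1421; ½·erfc(-0.1421) = 0.5796.
C = 197 × 0.5796 = 114 mg/L.

114 mg/L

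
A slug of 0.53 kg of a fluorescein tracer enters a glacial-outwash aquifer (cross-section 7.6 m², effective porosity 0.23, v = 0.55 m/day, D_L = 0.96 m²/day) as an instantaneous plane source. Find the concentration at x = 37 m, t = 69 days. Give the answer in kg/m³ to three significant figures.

0.0105 kg/m³

For an instantaneous plane source, C(x,t) = M/(n_e·A·√(4πDt)) · exp(−(x−vt)²/(4Dt)), with n_e·A the pore (flow) area.
Plume center vt = 0.55 × 69 = 37.95 m, so the well at 37 m is 0.95 m upgradient of the peak.
√(4πDt) = 28.85 m, giving peak height M/(n_e·A·√(4πDt)) = 0.53/(0.23 × 7.6 × 28.85) = 0.01051 kg/m³.
(x−vt)²/(4Dt) = (-0.95)²/(4 × 0.96 × 69) = 0.003406; exp(−0.003406) = 0.9966.
C = 0.01051 × 0.9966 = 0.0105 kg/m³.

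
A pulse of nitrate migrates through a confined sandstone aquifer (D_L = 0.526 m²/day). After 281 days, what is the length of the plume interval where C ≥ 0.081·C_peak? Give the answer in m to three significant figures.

The plume is Gaussian with σ = √(2Dt) = √(2 × 0.526 × 281) = 17.19 m.
C/C_peak = exp(−Δx²/(2σ²)) = 0.081 ⇒ Δx = σ·√(−2 ln 0.081) = 17.19 × 2.242 = 38.54 m.
Width = 2Δx = 77.1 m.

77.1 m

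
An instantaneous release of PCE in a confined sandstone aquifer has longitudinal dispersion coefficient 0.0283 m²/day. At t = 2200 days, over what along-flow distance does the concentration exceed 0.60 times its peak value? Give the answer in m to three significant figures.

The plume is Gaussian with σ = √(2Dt) = √(2 × 0.0283 × 2200) = 11.16 m.
C/C_peak = exp(−Δx²/(2σ²)) = 0.60 ⇒ Δx = σ·√(−2 ln 0.60) = 11.16 × 1.011 = 11.28 m.
Width = 2Δx = 22.6 m.

22.6 m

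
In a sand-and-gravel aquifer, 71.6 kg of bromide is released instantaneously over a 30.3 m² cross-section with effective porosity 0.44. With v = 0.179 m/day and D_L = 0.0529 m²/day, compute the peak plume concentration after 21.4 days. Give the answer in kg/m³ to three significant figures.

The peak of an instantaneous 1D plume sits at x = vt; there the Gaussian factor is 1 and C_max = M/(n_e·A·√(4πDt)), where n_e·A is the pore area the mass is dissolved in.
√(4πDt) = √(4π × 0.0529 × 21.4) = 3.772 m, so C_max = 71.6/(0.44 × 30.3 × 3.772) = 1.42 kg/m³.

1.42 kg/m³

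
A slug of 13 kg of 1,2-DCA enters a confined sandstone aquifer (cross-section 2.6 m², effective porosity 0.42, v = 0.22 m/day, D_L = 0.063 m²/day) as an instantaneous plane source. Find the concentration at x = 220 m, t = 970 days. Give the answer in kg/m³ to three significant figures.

For an instantaneous plane source, C(x,t) = M/(n_e·A·√(4πDt)) · exp(−(x−vt)²/(4Dt)), with n_e·A the pore (flow) area.
Plume center vt = 0.22 × 970 = 213.4 m, so the well at 220 m is 6.6 m downgradient of the peak.
√(4πDt) = 27.71 m, giving peak height M/(n_e·A·√(4πDt)) = 13/(0.42 × 2.6 × 27.71) = 0.4296 kg/m³.
(x−vt)²/(4Dt) = (6.6)²/(4 × 0.063 × 970) = 0.1782; exp(−0.1782) = 0.8368.
C = 0.4296 × 0.8368 = 0.359 kg/m³.

0.359 kg/m³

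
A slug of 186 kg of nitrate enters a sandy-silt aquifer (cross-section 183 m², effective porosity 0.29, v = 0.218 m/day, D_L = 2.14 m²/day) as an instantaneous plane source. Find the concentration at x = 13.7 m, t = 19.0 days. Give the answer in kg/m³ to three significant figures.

For an instantaneous plane source, C(x,t) = M/(n_e·A·√(4πDt)) · exp(−(x−vt)²/(4Dt)), with n_e·A the pore (flow) area.
Plume center vt = 0.218 × 19.0 = 4.142 m, so the well at 13.7 m is 9.558 m downgradient of the peak.
√(4πDt) = 22.60 m, giving peak height M/(n_e·A·√(4πDt)) = 186/(0.29 × 183 × 22.60) = 0.1551 kg/m³.
(x−vt)²/(4Dt) = (9.558)²/(4 × 2.14 × 19.0) = 0.5617; exp(−0.5617) = 0.5702.
C = 0.1551 × 0.5702 = 0.0884 kg/m³.

0.0884 kg/m³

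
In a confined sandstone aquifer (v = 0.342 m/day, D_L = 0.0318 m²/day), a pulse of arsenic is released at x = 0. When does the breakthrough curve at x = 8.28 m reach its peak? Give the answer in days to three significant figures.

For the 1D instantaneous-source solution, setting ∂C/∂t = 0 at fixed x gives v²t² + 2Dt − x² = 0, so t = (√(D² + v²x²) − D)/v².
√(D² + v²x²) = √(0.0318² + 0.342² × 8.28²) = 2.832; v² = 0.116964.
t = (2.832 − 0.0318)/0.116964 = 23.9 days (vs. the pure-advection estimate x/v = 24.2 d).

23.9 days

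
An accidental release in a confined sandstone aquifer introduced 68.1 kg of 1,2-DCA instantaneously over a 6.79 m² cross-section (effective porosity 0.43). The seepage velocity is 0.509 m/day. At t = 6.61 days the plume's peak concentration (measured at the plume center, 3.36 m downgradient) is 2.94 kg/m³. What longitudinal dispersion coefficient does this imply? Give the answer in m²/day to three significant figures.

0.758 m²/day

At the plume center C_max = M/(n_e·A·√(4πDt)), so D = M²/(4πt·(n_e·A·C_max)²).
n_e·A·C_max = 0.43 × 6.79 × 2.94 = 8.584 kg/m.
D = 68.1²/(4π × 6.61 × 8.584²) = 0.758 m²/day.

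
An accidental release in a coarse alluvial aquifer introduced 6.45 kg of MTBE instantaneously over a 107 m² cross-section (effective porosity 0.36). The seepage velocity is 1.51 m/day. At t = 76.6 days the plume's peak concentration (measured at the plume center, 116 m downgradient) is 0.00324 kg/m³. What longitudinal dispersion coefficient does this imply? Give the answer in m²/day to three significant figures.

At the plume center C_max = M/(n_e·A·√(4πDt)), so D = M²/(4πt·(n_e·A·C_max)²).
n_e·A·C_max = 0.36 × 107 × 0.00324 = 0.1248 kg/m.
D = 6.45²/(4π × 76.6 × 0.1248²) = 2.77 m²/day.

2.77 m²/day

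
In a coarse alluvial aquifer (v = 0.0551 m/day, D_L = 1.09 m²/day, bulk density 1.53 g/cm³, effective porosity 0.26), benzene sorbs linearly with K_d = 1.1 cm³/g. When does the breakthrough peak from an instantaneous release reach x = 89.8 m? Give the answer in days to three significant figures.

Retardation factor R = 1 + ρ_b·K_d/n = 1 + 1.53 × 1.1/0.26 = 7.473.
Sorption retards both mechanisms: v_R = v/R = 0.007373 m/day, D_R = D/R = 0.1459 m²/day.
Peak time from v_R²t² + 2D_R t − x² = 0: t = (√(D_R² + v_R²x²) − D_R)/v_R².
√(D_R² + v_R²x²) = √(0.1459² + 0.007373² × 89.8²) = 0.6780; v_R² = 5.436e-05.
t = (0.6780 − 0.1459)/5.436e-05 = 9790 days.

9790 days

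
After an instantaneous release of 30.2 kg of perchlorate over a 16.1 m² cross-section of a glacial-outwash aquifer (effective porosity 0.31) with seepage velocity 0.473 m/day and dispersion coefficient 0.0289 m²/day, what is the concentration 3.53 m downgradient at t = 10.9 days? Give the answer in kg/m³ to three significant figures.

For an instantaneous plane source, C(x,t) = M/(n_e·A·√(4πDt)) · exp(−(x−vt)²/(4Dt)), with n_e·A the pore (flow) area.
Plume center vt = 0.473 × 10.9 = 5.1557 m, so the well at 3.53 m is 1.6257 m upgradient of the peak.
√(4πDt) = 1.990 m, giving peak height M/(n_e·A·√(4πDt)) = 30.2/(0.31 × 16.1 × 1.990) = 3.041 kg/m³.
(x−vt)²/(4Dt) = (-1.6257)²/(4 × 0.0289 × 10.9) = 2.097; exp(−2.097) = 0.1228.
C = 3.041 × 0.1228 = 0.373 kg/m³.

0.373 kg/m³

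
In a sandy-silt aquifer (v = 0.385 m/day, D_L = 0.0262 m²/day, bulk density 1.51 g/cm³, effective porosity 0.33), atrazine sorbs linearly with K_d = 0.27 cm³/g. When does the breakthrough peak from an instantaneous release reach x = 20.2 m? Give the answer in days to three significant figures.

117 days

Retardation factor R = 1 + ρ_b·K_d/n = 1 + 1.51 × 0.27/0.33 = 2.235.
Sorption retards both mechanisms: v_R = v/R = 0.1723 m/day, D_R = D/R = 0.01172 m²/day.
Peak time from v_R²t² + 2D_R t − x² = 0: t = (√(D_R² + v_R²x²) − D_R)/v_R².
√(D_R² + v_R²x²) = √(0.01172² + 0.1723² × 20.2²) = 3.480; v_R² = 0.02969.
t = (3.480 − 0.01172)/0.02969 = 117 days.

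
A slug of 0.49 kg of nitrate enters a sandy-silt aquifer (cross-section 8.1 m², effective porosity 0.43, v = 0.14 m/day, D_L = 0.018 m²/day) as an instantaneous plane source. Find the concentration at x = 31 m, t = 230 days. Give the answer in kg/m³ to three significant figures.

0.0179 kg/m³

For an instantaneous plane source, C(x,t) = M/(n_e·A·√(4πDt)) · exp(−(x−vt)²/(4Dt)), with n_e·A the pore (flow) area.
Plume center vt = 0.14 × 230 = 32.2 m, so the well at 31 m is 1.2 m upgradient of the peak.
√(4πDt) = 7.213 m, giving peak height M/(n_e·A·√(4πDt)) = 0.49/(0.43 × 8.1 × 7.213) = 0.01950 kg/m³.
(x−vt)²/(4Dt) = (-1.2)²/(4 × 0.018 × 230) = 0.08696; exp(−0.08696) = 0.9167.
C = 0.01950 × 0.9167 = 0.0179 kg/m³.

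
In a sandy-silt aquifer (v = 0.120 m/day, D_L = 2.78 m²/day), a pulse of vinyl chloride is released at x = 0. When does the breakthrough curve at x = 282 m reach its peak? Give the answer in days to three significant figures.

2160 days

For the 1D instantaneous-source solution, setting ∂C/∂t = 0 at fixed x gives v²t² + 2Dt − x² = 0, so t = (√(D² + v²x²) − D)/v².
√(D² + v²x²) = √(2.78² + 0.120² × 282²) = 33.95; v² = 0.0144.
t = (33.95 − 2.78)/0.0144 = 2160 days (vs. the pure-advection estimate x/v = 2350 d).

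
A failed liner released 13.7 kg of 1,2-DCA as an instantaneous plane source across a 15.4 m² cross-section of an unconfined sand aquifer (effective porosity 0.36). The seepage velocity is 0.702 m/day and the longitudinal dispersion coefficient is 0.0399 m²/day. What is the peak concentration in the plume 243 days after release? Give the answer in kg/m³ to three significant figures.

0.224 kg/m³

The peak of an instantaneous 1D plume sits at x = vt; there the Gaussian factor is 1 and C_max = M/(n_e·A·√(4πDt)), where n_e·A is the pore area the mass is dissolved in.
√(4πDt) = √(4π × 0.0399 × 243) = 11.04 m, so C_max = 13.7/(0.36 × 15.4 × 11.04) = 0.224 kg/m³.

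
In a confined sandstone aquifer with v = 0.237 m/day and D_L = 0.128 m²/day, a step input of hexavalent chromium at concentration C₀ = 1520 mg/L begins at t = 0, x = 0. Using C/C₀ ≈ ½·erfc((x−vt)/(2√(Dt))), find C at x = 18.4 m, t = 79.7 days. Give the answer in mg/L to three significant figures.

826 mg/L

For a continuous step input, C/C₀ ≈ ½·erfc((x−vt)/(2√(Dt))).
vt = 0.237 × 79.7 = 18.8889 m and 2√(Dt) = 2√(0.128 × 79.7) = 6.388 m.
Argument (x−vt)/(2√(Dt)) = (18.4 − 18.8889)/6.388 = -0.07653; ½·erfc(-0.07653) = 0.5431.
C = 1520 × 0.5431 = 826 mg/L.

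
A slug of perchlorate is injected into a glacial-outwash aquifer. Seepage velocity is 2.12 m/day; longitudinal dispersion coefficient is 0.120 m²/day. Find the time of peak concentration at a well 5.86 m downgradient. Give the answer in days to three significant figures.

For the 1D instantaneous-source solution, setting ∂C/∂t = 0 at fixed x gives v²t² + 2Dt − x² = 0, so t = (√(D² + v²x²) − D)/v².
√(D² + v²x²) = √(0.120² + 2.12² × 5.86²) = 12.42; v² = 4.4944.
t = (12.42 − 0.120)/4.4944 = 2.74 days (vs. the pure-advection estimate x/v = 2.76 d).

2.74 days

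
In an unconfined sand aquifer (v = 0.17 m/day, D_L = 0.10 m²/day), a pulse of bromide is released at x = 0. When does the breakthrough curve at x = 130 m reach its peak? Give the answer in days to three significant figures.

761 days

For the 1D instantaneous-source solution, setting ∂C/∂t = 0 at fixed x gives v²t² + 2Dt − x² = 0, so t = (√(D² + v²x²) − D)/v².
√(D² + v²x²) = √(0.10² + 0.17² × 130²) = 22.10; v² = 0.0289.
t = (22.10 − 0.10)/0.0289 = 761 days (vs. the pure-advection estimate x/v = 765 d).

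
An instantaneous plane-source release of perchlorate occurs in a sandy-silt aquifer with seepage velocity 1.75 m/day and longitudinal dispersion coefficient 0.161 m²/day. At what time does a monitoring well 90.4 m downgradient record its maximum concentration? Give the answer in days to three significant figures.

For the 1D instantaneous-source solution, setting ∂C/∂t = 0 at fixed x gives v²t² + 2Dt − x² = 0, so t = (√(D² + v²x²) − D)/v².
√(D² + v²x²) = √(0.161² + 1.75² × 90.4²) = 158.2; v² = 3.0625.
t = (158.2 − 0.161)/3.0625 = 51.6 days (vs. the pure-advection estimate x/v = 51.7 d).

51.6 days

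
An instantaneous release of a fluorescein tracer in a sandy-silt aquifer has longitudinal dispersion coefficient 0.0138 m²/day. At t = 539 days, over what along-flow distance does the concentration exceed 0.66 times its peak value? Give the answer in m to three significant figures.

The plume is Gaussian with σ = √(2Dt) = √(2 × 0.0138 × 539) = 3.857 m.
C/C_peak = exp(−Δx²/(2σ²)) = 0.66 ⇒ Δx = σ·√(−2 ln 0.66) = 3.857 × 0.9116 = 3.516 m.
Width = 2Δx = 7.03 m.

7.03 m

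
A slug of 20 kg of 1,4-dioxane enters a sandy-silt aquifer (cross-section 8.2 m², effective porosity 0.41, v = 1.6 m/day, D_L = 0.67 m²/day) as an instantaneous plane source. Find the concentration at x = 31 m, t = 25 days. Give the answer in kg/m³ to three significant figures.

0.122 kg/m³

For an instantaneous plane source, C(x,t) = M/(n_e·A·√(4πDt)) · exp(−(x−vt)²/(4Dt)), with n_e·A the pore (flow) area.
Plume center vt = 1.6 × 25 = 40 m, so the well at 31 m is 9 m upgradient of the peak.
√(4πDt) = 14.51 m, giving peak height M/(n_e·A·√(4πDt)) = 20/(0.41 × 8.2 × 14.51) = 0.4100 kg/m³.
(x−vt)²/(4Dt) = (-9)²/(4 × 0.67 × 25) = 1.209; exp(−1.209) = 0.2985.
C = 0.4100 × 0.2985 = 0.122 kg/m³.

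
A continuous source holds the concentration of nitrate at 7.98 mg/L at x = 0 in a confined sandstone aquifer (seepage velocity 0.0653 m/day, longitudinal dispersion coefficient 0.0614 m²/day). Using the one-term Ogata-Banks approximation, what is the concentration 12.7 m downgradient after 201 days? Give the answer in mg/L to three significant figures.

4.26 mg/L

For a continuous step input, C/C₀ ≈ ½·erfc((x−vt)/(2√(Dt))).
vt = 0.0653 × 201 = 13.1253 m and 2√(Dt) = 2√(0.0614 × 201) = 7.026 m.
Argument (x−vt)/(2√(Dt)) = (12.7 − 13.1253)/7.026 = -0.06053; ½·erfc(-0.06053) = 0.5341.
C = 7.98 × 0.5341 = 4.26 mg/L.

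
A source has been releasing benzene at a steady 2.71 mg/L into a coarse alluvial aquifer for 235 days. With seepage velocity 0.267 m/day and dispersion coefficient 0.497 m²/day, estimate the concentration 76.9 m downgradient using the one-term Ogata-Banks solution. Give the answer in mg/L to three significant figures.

0.480 mg/L

For a continuous step input, C/C₀ ≈ ½·erfc((x−vt)/(2√(Dt))).
vt = 0.267 × 235 = 62.745 m and 2√(Dt) = 2√(0.497 × 235) = 21.61 m.
Argument (x−vt)/(2√(Dt)) = (76.9 − 62.745)/21.61 = 0.6550; ½·erfc(0.6550) = 0.1771.
C = 2.71 × 0.1771 = 0.480 mg/L.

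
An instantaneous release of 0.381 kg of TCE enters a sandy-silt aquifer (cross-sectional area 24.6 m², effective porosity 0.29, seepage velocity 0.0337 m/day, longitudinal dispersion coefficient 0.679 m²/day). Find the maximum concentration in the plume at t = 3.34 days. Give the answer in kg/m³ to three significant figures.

The peak of an instantaneous 1D plume sits at x = vt; there the Gaussian factor is 1 and C_max = M/(n_e·A·√(4πDt)), where n_e·A is the pore area the mass is dissolved in.
√(4πDt) = √(4π × 0.679 × 3.34) = 5.338 m, so C_max = 0.381/(0.29 × 24.6 × 5.338) = 0.0100 kg/m³.

0.0100 kg/m³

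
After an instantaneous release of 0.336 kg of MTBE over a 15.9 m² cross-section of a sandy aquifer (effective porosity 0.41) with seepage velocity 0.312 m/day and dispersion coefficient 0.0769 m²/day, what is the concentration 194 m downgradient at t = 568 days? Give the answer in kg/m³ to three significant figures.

0.000439 kg/m³

For an instantaneous plane source, C(x,t) = M/(n_e·A·√(4πDt)) · exp(−(x−vt)²/(4Dt)), with n_e·A the pore (flow) area.
Plume center vt = 0.312 × 568 = 177.216 m, so the well at 194 m is 16.784 m downgradient of the peak.
√(4πDt) = 23.43 m, giving peak height M/(n_e·A·√(4πDt)) = 0.336/(0.41 × 15.9 × 23.43) = 0.002200 kg/m³.
(x−vt)²/(4Dt) = (16.784)²/(4 × 0.0769 × 568) = 1.612; exp(−1.612) = 0.1995.
C = 0.002200 × 0.1995 = 0.000439 kg/m³.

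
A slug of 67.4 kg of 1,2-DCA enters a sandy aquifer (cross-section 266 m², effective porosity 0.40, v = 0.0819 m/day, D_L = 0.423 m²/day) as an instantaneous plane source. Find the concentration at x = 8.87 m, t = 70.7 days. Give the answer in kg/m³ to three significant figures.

For an instantaneous plane source, C(x,t) = M/(n_e·A·√(4πDt)) · exp(−(x−vt)²/(4Dt)), with n_e·A the pore (flow) area.
Plume center vt = 0.0819 × 70.7 = 5.79033 m, so the well at 8.87 m is 3.07967 m downgradient of the peak.
√(4πDt) = 19.39 m, giving peak height M/(n_e·A·√(4πDt)) = 67.4/(0.40 × 266 × 19.39) = 0.03267 kg/m³.
(x−vt)²/(4Dt) = (3.07967)²/(4 × 0.423 × 70.7) = 0.07928; exp(−0.07928) = 0.9238.
C = 0.03267 × 0.9238 = 0.0302 kg/m³.

0.0302 kg/m³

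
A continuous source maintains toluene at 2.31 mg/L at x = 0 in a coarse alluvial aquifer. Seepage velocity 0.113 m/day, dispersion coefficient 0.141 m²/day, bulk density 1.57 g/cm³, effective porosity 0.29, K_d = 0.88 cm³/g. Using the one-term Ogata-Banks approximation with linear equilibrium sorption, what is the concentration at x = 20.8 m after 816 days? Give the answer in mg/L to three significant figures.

Retardation factor R = 1 + ρ_b·K_d/n = 1 + 1.57 × 0.88/0.29 = 5.764.
Sorption retards both mechanisms: v_R = v/R = 0.01960 m/day, D_R = D/R = 0.02446 m²/day.
v_R·t = 0.01960 × 816 = 15.9936 m; 2√(D_R t) = 8.935 m; argument = (20.8 − 15.9936)/8.935 = 0.5379.
C = C₀ × ½·erfc(0.5379) = 2.31 × 0.2234 = 0.516 mg/L.

0.516 mg/L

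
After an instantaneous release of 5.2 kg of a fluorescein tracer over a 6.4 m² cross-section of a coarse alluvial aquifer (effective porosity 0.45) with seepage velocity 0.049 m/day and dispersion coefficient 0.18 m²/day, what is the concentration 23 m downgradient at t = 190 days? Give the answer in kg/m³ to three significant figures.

For an instantaneous plane source, C(x,t) = M/(n_e·A·√(4πDt)) · exp(−(x−vt)²/(4Dt)), with n_e·A the pore (flow) area.
Plume center vt = 0.049 × 190 = 9.31 m, so the well at 23 m is 13.69 m downgradient of the peak.
√(4πDt) = 20.73 m, giving peak height M/(n_e·A·√(4πDt)) = 5.2/(0.45 × 6.4 × 20.73) = 0.08710 kg/m³.
(x−vt)²/(4Dt) = (13.69)²/(4 × 0.18 × 190) = 1.370; exp(−1.370) = 0.2541.
C = 0.08710 × 0.2541 = 0.0221 kg/m³.

0.0221 kg/m³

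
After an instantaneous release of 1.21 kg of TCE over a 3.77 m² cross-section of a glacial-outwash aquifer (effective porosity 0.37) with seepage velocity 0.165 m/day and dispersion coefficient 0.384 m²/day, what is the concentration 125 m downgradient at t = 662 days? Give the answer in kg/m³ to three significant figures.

0.0120 kg/m³

For an instantaneous plane source, C(x,t) = M/(n_e·A·√(4πDt)) · exp(−(x−vt)²/(4Dt)), with n_e·A the pore (flow) area.
Plume center vt = 0.165 × 662 = 109.23 m, so the well at 125 m is 15.77 m downgradient of the peak.
√(4πDt) = 56.52 m, giving peak height M/(n_e·A·√(4πDt)) = 1.21/(0.37 × 3.77 × 56.52) = 0.01535 kg/m³.
(x−vt)²/(4Dt) = (15.77)²/(4 × 0.384 × 662) = 0.2446; exp(−0.2446) = 0.7830.
C = 0.01535 × 0.7830 = 0.0120 kg/m³.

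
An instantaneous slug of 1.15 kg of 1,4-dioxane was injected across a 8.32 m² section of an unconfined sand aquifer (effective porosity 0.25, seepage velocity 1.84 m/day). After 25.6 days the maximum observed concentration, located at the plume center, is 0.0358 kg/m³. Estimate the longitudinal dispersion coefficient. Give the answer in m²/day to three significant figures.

0.741 m²/day

At the plume center C_max = M/(n_e·A·√(4πDt)), so D = M²/(4πt·(n_e·A·C_max)²).
n_e·A·C_max = 0.25 × 8.32 × 0.0358 = 0.07446 kg/m.
D = 1.15²/(4π × 25.6 × 0.07446²) = 0.741 m²/day.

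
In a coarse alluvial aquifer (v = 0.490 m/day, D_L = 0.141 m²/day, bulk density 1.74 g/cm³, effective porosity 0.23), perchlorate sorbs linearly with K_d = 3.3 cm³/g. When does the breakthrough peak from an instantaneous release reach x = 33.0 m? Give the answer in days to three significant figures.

1730 days

Retardation factor R = 1 + ρ_b·K_d/n = 1 + 1.74 × 3.3/0.23 = 25.97.
Sorption retards both mechanisms: v_R = v/R = 0.01887 m/day, D_R = D/R = 0.005429 m²/day.
Peak time from v_R²t² + 2D_R t − x² = 0: t = (√(D_R² + v_R²x²) − D_R)/v_R².
√(D_R² + v_R²x²) = √(0.005429² + 0.01887² × 33.0²) = 0.6227; v_R² = 0.0003561.
t = (0.6227 − 0.005429)/0.0003561 = 1730 days.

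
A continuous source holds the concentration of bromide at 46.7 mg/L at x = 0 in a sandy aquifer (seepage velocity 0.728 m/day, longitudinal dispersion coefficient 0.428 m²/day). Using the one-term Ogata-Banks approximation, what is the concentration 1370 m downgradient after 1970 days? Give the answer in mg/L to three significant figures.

For a continuous step input, C/C₀ ≈ ½·erfc((x−vt)/(2√(Dt))).
vt = 0.728 × 1970 = 1434.16 m and 2√(Dt) = 2√(0.428 × 1970) = 58.07 m.
Argument (x−vt)/(2√(Dt)) = (1370 − 1434.16)/58.07 = -1.105; ½·erfc(-1.105) = 0.9409.
C = 46.7 × 0.9409 = 43.9 mg/L.

43.9 mg/L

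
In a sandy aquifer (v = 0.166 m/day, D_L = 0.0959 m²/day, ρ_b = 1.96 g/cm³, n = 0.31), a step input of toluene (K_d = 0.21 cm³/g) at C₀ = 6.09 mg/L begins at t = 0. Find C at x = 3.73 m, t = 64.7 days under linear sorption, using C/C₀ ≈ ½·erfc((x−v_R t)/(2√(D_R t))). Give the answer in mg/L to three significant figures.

Retardation factor R = 1 + ρ_b·K_d/n = 1 + 1.96 × 0.21/0.31 = 2.328.
Sorption retards both mechanisms: v_R = v/R = 0.07131 m/day, D_R = D/R = 0.04119 m²/day.
v_R·t = 0.07131 × 64.7 = 4.613757 m; 2√(D_R t) = 3.265 m; argument = (3.73 − 4.613757)/3.265 = -0.2707.
C = C₀ × ½·erfc(-0.2707) = 6.09 × 0.6491 = 3.95 mg/L.

3.95 mg/L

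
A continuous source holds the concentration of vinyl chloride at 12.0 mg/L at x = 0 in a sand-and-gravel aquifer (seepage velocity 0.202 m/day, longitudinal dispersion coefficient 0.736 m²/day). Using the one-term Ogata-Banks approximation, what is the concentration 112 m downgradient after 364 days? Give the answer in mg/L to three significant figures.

0.579 mg/L

For a continuous step input, C/C₀ ≈ ½·erfc((x−vt)/(2√(Dt))).
vt = 0.202 × 364 = 73.528 m and 2√(Dt) = 2√(0.736 × 364) = 32.74 m.
Argument (x−vt)/(2√(Dt)) = (112 − 73.528)/32.74 = 1.175; ½·erfc(1.175) = 0.04829.
C = 12.0 × 0.04829 = 0.579 mg/L.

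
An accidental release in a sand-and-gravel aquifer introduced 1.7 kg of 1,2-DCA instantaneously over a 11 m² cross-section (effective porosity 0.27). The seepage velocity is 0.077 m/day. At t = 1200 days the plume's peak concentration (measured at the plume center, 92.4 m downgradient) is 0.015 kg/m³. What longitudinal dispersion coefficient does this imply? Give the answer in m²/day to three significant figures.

At the plume center C_max = M/(n_e·A·√(4πDt)), so D = M²/(4πt·(n_e·A·C_max)²).
n_e·A·C_max = 0.27 × 11 × 0.015 = 0.04455 kg/m.
D = 1.7²/(4π × 1200 × 0.04455²) = 0.0966 m²/day.

0.0966 m²/day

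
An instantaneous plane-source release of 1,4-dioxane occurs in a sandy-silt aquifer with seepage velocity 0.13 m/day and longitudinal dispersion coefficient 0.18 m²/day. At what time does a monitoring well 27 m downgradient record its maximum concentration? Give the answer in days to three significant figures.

For the 1D instantaneous-source solution, setting ∂C/∂t = 0 at fixed x gives v²t² + 2Dt − x² = 0, so t = (√(D² + v²x²) − D)/v².
√(D² + v²x²) = √(0.18² + 0.13² × 27²) = 3.515; v² = 0.0169.
t = (3.515 − 0.18)/0.0169 = 197 days (vs. the pure-advection estimate x/v = 208 d).

197 days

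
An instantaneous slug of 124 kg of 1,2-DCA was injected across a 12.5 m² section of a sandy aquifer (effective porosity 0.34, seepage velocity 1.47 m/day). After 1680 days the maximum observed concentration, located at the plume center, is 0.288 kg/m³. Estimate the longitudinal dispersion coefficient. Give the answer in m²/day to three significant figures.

At the plume center C_max = M/(n_e·A·√(4πDt)), so D = M²/(4πt·(n_e·A·C_max)²).
n_e·A·C_max = 0.34 × 12.5 × 0.288 = 1.224 kg/m.
D = 124²/(4π × 1680 × 1.224²) = 0.486 m²/day.

0.486 m²/day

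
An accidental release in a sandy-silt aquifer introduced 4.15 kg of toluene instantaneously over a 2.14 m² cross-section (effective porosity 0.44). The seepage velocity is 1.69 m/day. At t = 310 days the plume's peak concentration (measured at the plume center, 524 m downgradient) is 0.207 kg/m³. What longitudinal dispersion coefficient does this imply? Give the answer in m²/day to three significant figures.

At the plume center C_max = M/(n_e·A·√(4πDt)), so D = M²/(4πt·(n_e·A·C_max)²).
n_e·A·C_max = 0.44 × 2.14 × 0.207 = 0.1949 kg/m.
D = 4.15²/(4π × 310 × 0.1949²) = 0.116 m²/day.

0.116 m²/day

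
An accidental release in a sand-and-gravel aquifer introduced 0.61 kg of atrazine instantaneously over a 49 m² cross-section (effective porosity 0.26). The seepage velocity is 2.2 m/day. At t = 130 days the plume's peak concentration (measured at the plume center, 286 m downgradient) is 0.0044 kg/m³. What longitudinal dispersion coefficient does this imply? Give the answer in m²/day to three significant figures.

0.0725 m²/day

At the plume center C_max = M/(n_e·A·√(4πDt)), so D = M²/(4πt·(n_e·A·C_max)²).
n_e·A·C_max = 0.26 × 49 × 0.0044 = 0.05606 kg/m.
D = 0.61²/(4π × 130 × 0.05606²) = 0.0725 m²/day.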